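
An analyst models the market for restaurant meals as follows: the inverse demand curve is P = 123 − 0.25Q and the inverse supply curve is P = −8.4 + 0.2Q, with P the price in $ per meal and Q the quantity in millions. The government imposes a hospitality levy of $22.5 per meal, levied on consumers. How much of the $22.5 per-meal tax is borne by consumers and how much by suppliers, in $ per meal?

Rewrite in direct form: Qd = 492 − 4P and Qs = 5P + 42.
Without the tax, 492 − 4P = 5P + 42 gives 9P = 450, so P* = $50 and Q* = 292.
With the tax collected from consumers, demand (in seller-price terms) shifts: Qd = 492 − 4(P + 22.5).
Solving gives Q = 242 with consumers paying $62.5 and suppliers receiving $40 (the $22.5 wedge).
Burden on consumers: $12.5; on suppliers: $10. (They sum to $22.5.)
The less price-elastic side of the market bears the larger share of a per-unit tax.

Consumers bear $12.5 per meal; suppliers bear $10 per meal.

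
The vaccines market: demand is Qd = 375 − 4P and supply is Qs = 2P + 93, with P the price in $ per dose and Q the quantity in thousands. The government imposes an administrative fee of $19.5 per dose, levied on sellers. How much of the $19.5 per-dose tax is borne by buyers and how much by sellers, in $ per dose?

Before the tax: set 375 − 4P = 2P + 93 → P* = $47, Q* = 187.
With the tax collected from sellers, supply shifts: Qs = 2(P − 19.5) + 93.
Solving gives Q = 161 with buyers paying $53.5 and sellers receiving $34 (the $19.5 wedge).
Burden on buyers: $6.5; on sellers: $13. (They sum to $19.5.)
The less price-elastic side of the market bears the larger share of a per-unit tax.

Buyers bear $6.5 per dose; sellers bear $13 per dose.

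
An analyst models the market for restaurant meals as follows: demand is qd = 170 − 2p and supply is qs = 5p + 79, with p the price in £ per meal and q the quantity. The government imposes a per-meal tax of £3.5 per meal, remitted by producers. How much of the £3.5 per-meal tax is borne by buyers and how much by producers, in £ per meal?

Buyers bear £2.5 per meal; producers bear £1 per meal.

Without the tax, 170 − 2p = 5p + 79 gives 7p = 91, so p* = £13 and q* = 144.
With the tax collected from producers, supply shifts: qs = 5(p − 3.5) + 79.
Solving gives q = 139 with buyers paying £15.5 and producers receiving £12 (the £3.5 wedge).
Burden on buyers: £2.5; on producers: £1. (They sum to £3.5.)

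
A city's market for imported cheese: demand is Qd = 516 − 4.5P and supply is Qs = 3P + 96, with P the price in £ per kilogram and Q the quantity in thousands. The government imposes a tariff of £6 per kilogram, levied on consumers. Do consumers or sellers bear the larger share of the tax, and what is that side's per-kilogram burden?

Sellers bear the larger share: £3.6 per kilogram.

Without the tax, 516 − 4.5P = 3P + 96 gives 7.5P = 420, so P* = £56 and Q* = 264.
With the tax collected from consumers, demand (in seller-price terms) shifts: Qd = 516 − 4.5(P + 6).
Solving gives Q = 253.2 with consumers paying £58.4 and sellers receiving £52.4 (the £6 wedge).
Per-kilogram burden: consumers £2.4, sellers £3.6.
Sellers take the larger share because supply is less price-elastic here (demand slope 4.5 vs supply slope 3).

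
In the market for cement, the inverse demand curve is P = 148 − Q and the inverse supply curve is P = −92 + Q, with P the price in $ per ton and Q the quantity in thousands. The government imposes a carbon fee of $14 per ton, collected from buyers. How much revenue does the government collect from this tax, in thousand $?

Tax revenue = $1582 thousand.

Inverting to Q(P) form: Qd = 148 − P; Qs = P + 92.
Before the tax: set 148 − P = P + 92 → P* = $28, Q* = 120.
With the tax collected from buyers, demand (in seller-price terms) shifts: Qd = 148 − (P + 14).
Solving gives Q = 113 with buyers paying $35 and suppliers receiving $21 (the $14 wedge).
Revenue = t · Q = 14 · 113 = $1582.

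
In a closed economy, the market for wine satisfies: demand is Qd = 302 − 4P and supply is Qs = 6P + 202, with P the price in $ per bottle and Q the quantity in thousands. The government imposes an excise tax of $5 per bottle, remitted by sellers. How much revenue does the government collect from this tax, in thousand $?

Without the tax, 302 − 4P = 6P + 202 gives 10P = 100, so P* = $10 and Q* = 262.
With the tax collected from sellers, supply shifts: Qs = 6(P − 5) + 202.
Solving gives Q = 250 with buyers paying $13 and sellers receiving $8 (the $5 wedge).
Revenue = t · Q = 5 · 250 = $1250.

Tax revenue = $1250 thousand.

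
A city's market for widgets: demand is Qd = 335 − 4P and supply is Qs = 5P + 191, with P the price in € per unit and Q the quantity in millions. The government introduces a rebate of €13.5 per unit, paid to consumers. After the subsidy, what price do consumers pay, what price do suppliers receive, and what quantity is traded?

Before the subsidy: set 335 − 4P = 5P + 191 → P* = €16, Q* = 271.
With a per-unit subsidy paid to consumers, each effectively pays P − 13.5, so demand becomes Qd = 335 − 4(P − 13.5).
New equilibrium: consumers pay €8.5, suppliers receive €22, Q = 301. (Wedge: Pb − Ps = −13.5.)

Consumers pay €8.5; suppliers receive €22; quantity = 301.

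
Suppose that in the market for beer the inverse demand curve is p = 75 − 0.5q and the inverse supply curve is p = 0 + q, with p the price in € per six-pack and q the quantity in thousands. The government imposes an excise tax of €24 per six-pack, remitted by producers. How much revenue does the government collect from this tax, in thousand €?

Tax revenue = €816 thousand.

Inverting to q(p) form: qd = 150 − 2p; qs = p.
Before the tax: set 150 − 2p = p → p* = €50, q* = 50.
With the tax collected from producers, supply shifts: qs = (p − 24).
Solving gives q = 34 with buyers paying €58 and producers receiving €34 (the €24 wedge).
Revenue = t · Q = 24 · 34 = €816.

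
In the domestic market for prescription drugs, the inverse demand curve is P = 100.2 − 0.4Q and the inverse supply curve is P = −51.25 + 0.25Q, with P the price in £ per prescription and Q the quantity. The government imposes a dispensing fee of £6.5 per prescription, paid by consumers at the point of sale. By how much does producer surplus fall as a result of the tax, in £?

Producer surplus falls by £570.

Rewrite in direct form: Qd = 250.5 − 2.5P and Qs = 4P + 205.
Without the tax, 250.5 − 2.5P = 4P + 205 gives 6.5P = 45.5, so P* = £7 and Q* = 233.
With the tax collected from consumers, demand (in seller-price terms) shifts: Qd = 250.5 − 2.5(P + 6.5).
Solving gives Q = 223 with consumers paying £11 and producers receiving £4.5 (the £6.5 wedge).
ΔPS is the trapezoid between Q = 223 and Q = 233 of height £2.5: ½ · (233 + 223) · 2.5 = £570.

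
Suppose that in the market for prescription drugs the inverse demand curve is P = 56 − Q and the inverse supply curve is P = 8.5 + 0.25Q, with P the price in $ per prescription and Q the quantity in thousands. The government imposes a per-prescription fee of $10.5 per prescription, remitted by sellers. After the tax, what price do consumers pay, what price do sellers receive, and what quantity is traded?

Inverting to Q(P) form: Qd = 56 − P; Qs = 4P − 34.
Without the tax, 56 − P = 4P − 34 gives 5P = 90, so P* = $18 and Q* = 38.
With the tax collected from sellers, supply shifts: Qs = 4(P − 10.5) − 34.
New equilibrium: consumers pay $26.4, sellers receive $15.9, Q = 29.6. (Wedge: Pb − Ps = 10.5.)
The less price-elastic side of the market bears the larger share of a per-unit tax.

Consumers pay $26.4; sellers receive $15.9; quantity = 29.6.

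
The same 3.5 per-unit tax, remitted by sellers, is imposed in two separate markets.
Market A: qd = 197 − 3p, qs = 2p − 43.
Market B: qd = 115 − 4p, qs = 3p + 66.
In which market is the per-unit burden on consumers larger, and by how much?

Market B, by 0.1.

Market A: pre-tax p* = 48, q* = 53; post-tax q = 48.8; per-unit burden on consumers = 1.4.
Market B: pre-tax p* = 7, q* = 87; post-tax q = 81; per-unit burden on consumers = 1.5.
Difference: 1.4 vs 1.5 → market B is larger by 0.1.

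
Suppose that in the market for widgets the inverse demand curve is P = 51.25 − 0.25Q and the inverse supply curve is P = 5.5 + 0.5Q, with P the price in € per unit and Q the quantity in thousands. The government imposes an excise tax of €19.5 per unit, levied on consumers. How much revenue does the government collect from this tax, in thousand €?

Rewrite in direct form: Qd = 205 − 4P and Qs = 2P − 11.
Before the tax: set 205 − 4P = 2P − 11 → P* = €36, Q* = 61.
With the tax collected from consumers, demand (in seller-price terms) shifts: Qd = 205 − 4(P + 19.5).
Solving gives Q = 35 with consumers paying €42.5 and suppliers receiving €23 (the €19.5 wedge).
Revenue = t · Q = 19.5 · 35 = €682.5.

Tax revenue = €682.5 thousand.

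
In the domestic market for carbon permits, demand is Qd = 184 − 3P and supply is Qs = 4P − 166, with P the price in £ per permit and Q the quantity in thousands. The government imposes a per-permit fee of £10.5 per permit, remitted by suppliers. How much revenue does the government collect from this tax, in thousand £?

Tax revenue = £168 thousand.

Without the tax, 184 − 3P = 4P − 166 gives 7P = 350, so P* = £50 and Q* = 34.
With the tax collected from suppliers, supply shifts: Qs = 4(P − 10.5) − 166.
Solving gives Q = 16 with consumers paying £56 and suppliers receiving £45.5 (the £10.5 wedge).
Revenue = t · Q = 10.5 · 16 = £168.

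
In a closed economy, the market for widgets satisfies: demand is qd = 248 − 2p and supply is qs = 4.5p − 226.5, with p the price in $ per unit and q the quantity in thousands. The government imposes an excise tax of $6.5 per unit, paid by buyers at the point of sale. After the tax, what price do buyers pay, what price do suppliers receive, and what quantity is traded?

Without the tax, 248 − 2p = 4.5p − 226.5 gives 6.5p = 474.5, so p* = $73 and q* = 102.
With the tax collected from buyers, demand (in seller-price terms) shifts: qd = 248 − 2(p + 6.5).
Solving gives q = 93 with buyers paying $77.5 and suppliers receiving $71 (the $6.5 wedge).
The less price-elastic side of the market bears the larger share of a per-unit tax.

Buyers pay $77.5; suppliers receive $71; quantity = 93.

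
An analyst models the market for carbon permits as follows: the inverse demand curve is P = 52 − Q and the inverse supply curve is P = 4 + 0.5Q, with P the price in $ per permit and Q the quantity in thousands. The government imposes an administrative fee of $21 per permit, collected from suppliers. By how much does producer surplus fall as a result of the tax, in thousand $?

Producer surplus falls by $175 thousand.

Rewrite in direct form: Qd = 52 − P and Qs = 2P − 8.
Before the tax: set 52 − P = 2P − 8 → P* = $20, Q* = 32.
With the tax collected from suppliers, supply shifts: Qs = 2(P − 21) − 8.
New equilibrium: buyers pay $34, suppliers receive $13, Q = 18. (Wedge: Pb − Ps = 21.)
ΔPS is the trapezoid between Q = 18 and Q = 32 of height $7: ½ · (32 + 18) · 7 = $175.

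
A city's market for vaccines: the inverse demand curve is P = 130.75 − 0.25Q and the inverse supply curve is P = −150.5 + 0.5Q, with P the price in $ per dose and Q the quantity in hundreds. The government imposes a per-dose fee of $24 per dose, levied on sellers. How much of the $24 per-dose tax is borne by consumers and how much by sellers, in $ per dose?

Rewrite in direct form: Qd = 523 − 4P and Qs = 2P + 301.
Without the tax, 523 − 4P = 2P + 301 gives 6P = 222, so P* = $37 and Q* = 375.
With the tax collected from sellers, supply shifts: Qs = 2(P − 24) + 301.
Solving gives Q = 343 with consumers paying $45 and sellers receiving $21 (the $24 wedge).
Burden on consumers: $8; on sellers: $16. (They sum to $24.)
The less price-elastic side of the market bears the larger share of a per-unit tax.

Consumers bear $8 per dose; sellers bear $16 per dose.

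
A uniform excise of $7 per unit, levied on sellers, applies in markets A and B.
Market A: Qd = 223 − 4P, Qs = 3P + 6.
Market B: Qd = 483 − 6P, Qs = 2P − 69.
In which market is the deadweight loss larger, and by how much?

Market A, by $5.25.

Market A: pre-tax P* = $31, Q* = 99; post-tax Q = 87; deadweight loss = $42.
Market B: pre-tax P* = $69, Q* = 69; post-tax Q = 58.5; deadweight loss = $36.75.
Difference: $42 vs $36.75 → market A is larger by $5.25.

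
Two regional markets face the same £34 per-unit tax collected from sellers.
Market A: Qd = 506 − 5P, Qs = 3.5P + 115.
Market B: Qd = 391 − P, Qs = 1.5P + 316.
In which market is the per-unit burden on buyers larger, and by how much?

Market A: pre-tax P* = £46, Q* = 276; post-tax Q = 206; per-unit burden on buyers = £14.
Market B: pre-tax P* = £30, Q* = 361; post-tax Q = 340.6; per-unit burden on buyers = £20.4.
Difference: £14 vs £20.4 → market B is larger by £6.4.

Market B, by £6.4.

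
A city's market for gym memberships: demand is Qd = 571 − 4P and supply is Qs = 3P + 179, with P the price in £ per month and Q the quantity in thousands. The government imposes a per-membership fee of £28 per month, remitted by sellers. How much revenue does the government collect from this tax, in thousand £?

Tax revenue = £8372 thousand.

Without the tax, 571 − 4P = 3P + 179 gives 7P = 392, so P* = £56 and Q* = 347.
With the tax collected from sellers, supply shifts: Qs = 3(P − 28) + 179.
New equilibrium: consumers pay £68, sellers receive £40, Q = 299. (Wedge: Pb − Ps = 28.)
Revenue = t · Q = 28 · 299 = £8372.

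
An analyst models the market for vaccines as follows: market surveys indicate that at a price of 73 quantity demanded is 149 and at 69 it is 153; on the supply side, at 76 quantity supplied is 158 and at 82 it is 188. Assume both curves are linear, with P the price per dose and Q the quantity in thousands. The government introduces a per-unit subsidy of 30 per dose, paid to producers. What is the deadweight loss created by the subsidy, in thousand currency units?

Deadweight loss = 375 thousand.

Demand slope: (153 − 149)/(69 − 73) = -1, so Qd = 222 − P.
Supply slope: (188 − 158)/(82 − 76) = 5, so Qs = 5P − 222.
Before the subsidy: set 222 − P = 5P − 222 → P* = 74, Q* = 148.
With a per-unit subsidy paid to producers, each receives P + 30 per unit sold, so supply becomes Qs = 5(P + 30) − 222.
New equilibrium: buyers pay 49, producers receive 79, Q = 173. (Wedge: Pb − Ps = −30.)
Quantity rises by |ΔQ| = |148 − 173| = 25.
DWL = ½ · t · |ΔQ| = ½ · 30 · 25 = 375.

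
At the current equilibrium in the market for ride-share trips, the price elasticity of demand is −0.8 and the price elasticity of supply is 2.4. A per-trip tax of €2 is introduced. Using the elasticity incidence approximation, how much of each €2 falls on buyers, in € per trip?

Buyers bear ≈ €1.5 per trip.

Incidence ratio: buyers' share ≈ εs / (εs + |εd|) = 2.4 / (2.4 + 0.8) = 0.75.
So buyers bear ≈ 0.75 × €2 = €1.5; producers bear €0.5.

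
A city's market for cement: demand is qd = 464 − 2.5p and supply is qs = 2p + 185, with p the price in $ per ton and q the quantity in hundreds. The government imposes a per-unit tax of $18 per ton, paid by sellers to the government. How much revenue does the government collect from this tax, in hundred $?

Before the tax: set 464 − 2.5p = 2p + 185 → p* = $62, q* = 309.
With the tax collected from sellers, supply shifts: qs = 2(p − 18) + 185.
Solving gives q = 289 with buyers paying $70 and sellers receiving $52 (the $18 wedge).
Revenue = t · Q = 18 · 289 = $5202.

Tax revenue = $5202 hundred.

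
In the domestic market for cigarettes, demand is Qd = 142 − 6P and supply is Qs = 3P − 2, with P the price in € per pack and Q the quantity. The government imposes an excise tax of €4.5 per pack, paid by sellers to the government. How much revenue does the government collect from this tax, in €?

Tax revenue = €166.5.

Without the tax, 142 − 6P = 3P − 2 gives 9P = 144, so P* = €16 and Q* = 46.
With the tax collected from sellers, supply shifts: Qs = 3(P − 4.5) − 2.
New equilibrium: buyers pay €17.5, sellers receive €13, Q = 37. (Wedge: Pb − Ps = 4.5.)
Revenue = t · Q = 4.5 · 37 = €166.5.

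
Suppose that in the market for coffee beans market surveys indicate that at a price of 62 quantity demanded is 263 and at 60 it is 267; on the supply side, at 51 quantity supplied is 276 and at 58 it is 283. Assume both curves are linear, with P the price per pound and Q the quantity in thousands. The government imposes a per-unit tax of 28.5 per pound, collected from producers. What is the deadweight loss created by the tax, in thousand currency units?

Deadweight loss = 270.75 thousand.

Demand slope: (267 − 263)/(60 − 62) = -2, so Qd = 387 − 2P.
Supply slope: (283 − 276)/(58 − 51) = 1, so Qs = P + 225.
Before the tax: set 387 − 2P = P + 225 → P* = 54, Q* = 279.
With the tax collected from producers, supply shifts: Qs = (P − 28.5) + 225.
New equilibrium: consumers pay 63.5, producers receive 35, Q = 260. (Wedge: Pb − Ps = 28.5.)
Quantity falls by |ΔQ| = |279 − 260| = 19.
DWL = ½ · t · |ΔQ| = ½ · 28.5 · 19 = 270.75.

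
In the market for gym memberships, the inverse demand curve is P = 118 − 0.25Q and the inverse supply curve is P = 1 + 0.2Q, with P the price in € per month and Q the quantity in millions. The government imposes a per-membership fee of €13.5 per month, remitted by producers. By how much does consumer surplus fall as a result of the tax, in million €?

Consumer surplus falls by €1837.5 million.

Rewrite in direct form: Qd = 472 − 4P and Qs = 5P − 5.
Without the tax, 472 − 4P = 5P − 5 gives 9P = 477, so P* = €53 and Q* = 260.
With the tax collected from producers, supply shifts: Qs = 5(P − 13.5) − 5.
New equilibrium: consumers pay €60.5, producers receive €47, Q = 230. (Wedge: Pb − Ps = 13.5.)
ΔCS is the trapezoid between Q = 230 and Q = 260 of height €7.5: ½ · (260 + 230) · 7.5 = €1837.5.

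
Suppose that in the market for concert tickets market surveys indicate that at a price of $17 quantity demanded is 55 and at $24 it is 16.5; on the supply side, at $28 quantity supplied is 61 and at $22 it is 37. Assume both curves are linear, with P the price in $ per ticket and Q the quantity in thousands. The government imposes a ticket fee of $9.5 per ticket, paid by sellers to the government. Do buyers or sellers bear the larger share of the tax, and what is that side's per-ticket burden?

Sellers bear the larger share: $5.5 per ticket.

Demand slope: (16.5 − 55)/(24 − 17) = -5.5, so Qd = 148.5 − 5.5P.
Supply slope: (37 − 61)/(22 − 28) = 4, so Qs = 4P − 51.
Before the tax: set 148.5 − 5.5P = 4P − 51 → P* = $21, Q* = 33.
With the tax collected from sellers, supply shifts: Qs = 4(P − 9.5) − 51.
New equilibrium: buyers pay $25, sellers receive $15.5, Q = 11. (Wedge: Pb − Ps = 9.5.)
Per-ticket burden: buyers $4, sellers $5.5.
Sellers take the larger share because supply is less price-elastic here (demand slope 5.5 vs supply slope 4).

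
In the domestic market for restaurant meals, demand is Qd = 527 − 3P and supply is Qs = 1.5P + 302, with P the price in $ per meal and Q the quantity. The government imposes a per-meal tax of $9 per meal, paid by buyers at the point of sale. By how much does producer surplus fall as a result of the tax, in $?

Before the tax: set 527 − 3P = 1.5P + 302 → P* = $50, Q* = 377.
With the tax collected from buyers, demand (in seller-price terms) shifts: Qd = 527 − 3(P + 9).
Solving gives Q = 368 with buyers paying $53 and suppliers receiving $44 (the $9 wedge).
ΔPS is the trapezoid between Q = 368 and Q = 377 of height $6: ½ · (377 + 368) · 6 = $2235.

Producer surplus falls by $2235.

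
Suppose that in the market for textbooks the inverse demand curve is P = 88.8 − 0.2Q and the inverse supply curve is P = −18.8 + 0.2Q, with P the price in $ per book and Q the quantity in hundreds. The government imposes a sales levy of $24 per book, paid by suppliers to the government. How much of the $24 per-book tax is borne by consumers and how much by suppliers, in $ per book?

Inverting to Q(P) form: Qd = 444 − 5P; Qs = 5P + 94.
Without the tax, 444 − 5P = 5P + 94 gives 10P = 350, so P* = $35 and Q* = 269.
With the tax collected from suppliers, supply shifts: Qs = 5(P − 24) + 94.
Solving gives Q = 209 with consumers paying $47 and suppliers receiving $23 (the $24 wedge).
Burden on consumers: $12; on suppliers: $12. (They sum to $24.)
The less price-elastic side of the market bears the larger share of a per-unit tax.

Consumers bear $12 per book; suppliers bear $12 per book.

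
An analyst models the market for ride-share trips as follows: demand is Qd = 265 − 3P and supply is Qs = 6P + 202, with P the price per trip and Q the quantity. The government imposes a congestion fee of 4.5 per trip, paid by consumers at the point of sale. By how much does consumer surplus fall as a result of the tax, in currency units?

Consumer surplus falls by 718.5.

Without the tax, 265 − 3P = 6P + 202 gives 9P = 63, so P* = 7 and Q* = 244.
With the tax collected from consumers, demand (in seller-price terms) shifts: Qd = 265 − 3(P + 4.5).
Solving gives Q = 235 with consumers paying 10 and suppliers receiving 5.5 (the 4.5 wedge).
ΔCS is the trapezoid between Q = 235 and Q = 244 of height 3: ½ · (244 + 235) · 3 = 718.5.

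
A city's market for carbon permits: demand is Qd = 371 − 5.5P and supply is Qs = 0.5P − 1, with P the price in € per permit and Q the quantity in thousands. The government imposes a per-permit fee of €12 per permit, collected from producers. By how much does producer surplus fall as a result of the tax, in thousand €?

Before the tax: set 371 − 5.5P = 0.5P − 1 → P* = €62, Q* = 30.
With the tax collected from producers, supply shifts: Qs = 0.5(P − 12) − 1.
New equilibrium: buyers pay €63, producers receive €51, Q = 24.5. (Wedge: Pb − Ps = 12.)
ΔPS is the trapezoid between Q = 24.5 and Q = 30 of height €11: ½ · (30 + 24.5) · 11 = €299.75.

Producer surplus falls by €299.75 thousand.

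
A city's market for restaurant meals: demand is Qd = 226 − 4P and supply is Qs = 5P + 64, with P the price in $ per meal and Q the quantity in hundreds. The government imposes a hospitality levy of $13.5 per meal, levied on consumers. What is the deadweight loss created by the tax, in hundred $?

Deadweight loss = $202.5 hundred.

Without the tax, 226 − 4P = 5P + 64 gives 9P = 162, so P* = $18 and Q* = 154.
With the tax collected from consumers, demand (in seller-price terms) shifts: Qd = 226 − 4(P + 13.5).
Solving gives Q = 124 with consumers paying $25.5 and producers receiving $12 (the $13.5 wedge).
Quantity falls by |ΔQ| = |154 − 124| = 30.
DWL = ½ · t · |ΔQ| = ½ · 13.5 · 30 = $202.5.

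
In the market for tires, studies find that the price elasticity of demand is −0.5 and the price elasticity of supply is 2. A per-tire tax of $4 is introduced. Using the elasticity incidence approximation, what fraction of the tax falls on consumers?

Consumers' share ≈ 0.8.

Incidence ratio: consumers' share ≈ εs / (εs + |εd|) = 2 / (2 + 0.5) = 0.8.
Supply is the more elastic side, so consumers bear the larger share.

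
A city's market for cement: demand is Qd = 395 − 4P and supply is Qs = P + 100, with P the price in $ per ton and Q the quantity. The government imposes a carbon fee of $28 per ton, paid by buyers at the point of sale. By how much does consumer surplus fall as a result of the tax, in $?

Consumer surplus falls by $827.68.

Without the tax, 395 − 4P = P + 100 gives 5P = 295, so P* = $59 and Q* = 159.
With the tax collected from buyers, demand (in seller-price terms) shifts: Qd = 395 − 4(P + 28).
New equilibrium: buyers pay $64.6, sellers receive $36.6, Q = 136.6. (Wedge: Pb − Ps = 28.)
ΔCS is the trapezoid between Q = 136.6 and Q = 159 of height $5.6: ½ · (159 + 136.6) · 5.6 = $827.68.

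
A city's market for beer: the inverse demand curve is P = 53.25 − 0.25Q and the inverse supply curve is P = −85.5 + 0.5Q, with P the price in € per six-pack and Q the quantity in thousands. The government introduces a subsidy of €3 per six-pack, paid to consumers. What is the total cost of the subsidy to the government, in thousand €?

Government outlay = €567 thousand.

Inverting to Q(P) form: Qd = 213 − 4P; Qs = 2P + 171.
Before the subsidy: set 213 − 4P = 2P + 171 → P* = €7, Q* = 185.
With a per-unit subsidy paid to consumers, each effectively pays P − 3, so demand becomes Qd = 213 − 4(P − 3).
New equilibrium: consumers pay €6, sellers receive €9, Q = 189. (Wedge: Pb − Ps = −3.)
Outlay = t · Q = 3 · 189 = €567.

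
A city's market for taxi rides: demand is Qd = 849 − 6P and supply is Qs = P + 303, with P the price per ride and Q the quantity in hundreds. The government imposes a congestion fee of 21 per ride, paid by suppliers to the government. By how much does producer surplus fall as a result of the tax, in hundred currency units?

Without the tax, 849 − 6P = P + 303 gives 7P = 546, so P* = 78 and Q* = 381.
With the tax collected from suppliers, supply shifts: Qs = (P − 21) + 303.
New equilibrium: consumers pay 81, suppliers receive 60, Q = 363. (Wedge: Pb − Ps = 21.)
ΔPS is the trapezoid between Q = 363 and Q = 381 of height 18: ½ · (381 + 363) · 18 = 6696.

Producer surplus falls by 6696 hundred.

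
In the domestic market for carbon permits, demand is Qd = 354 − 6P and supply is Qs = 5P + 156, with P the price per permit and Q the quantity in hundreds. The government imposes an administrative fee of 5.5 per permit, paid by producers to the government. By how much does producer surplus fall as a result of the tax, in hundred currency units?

Producer surplus falls by 715.5 hundred.

Without the tax, 354 − 6P = 5P + 156 gives 11P = 198, so P* = 18 and Q* = 246.
With the tax collected from producers, supply shifts: Qs = 5(P − 5.5) + 156.
Solving gives Q = 231 with buyers paying 20.5 and producers receiving 15 (the 5.5 wedge).
ΔPS is the trapezoid between Q = 231 and Q = 246 of height 3: ½ · (246 + 231) · 3 = 715.5.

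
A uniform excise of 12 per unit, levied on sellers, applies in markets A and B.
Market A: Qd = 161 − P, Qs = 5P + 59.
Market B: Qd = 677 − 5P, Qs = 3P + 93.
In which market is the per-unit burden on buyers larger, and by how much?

Market A: pre-tax P* = 17, Q* = 144; post-tax Q = 134; per-unit burden on buyers = 10.
Market B: pre-tax P* = 73, Q* = 312; post-tax Q = 289.5; per-unit burden on buyers = 4.5.
Difference: 10 vs 4.5 → market A is larger by 5.5.

Market A, by 5.5.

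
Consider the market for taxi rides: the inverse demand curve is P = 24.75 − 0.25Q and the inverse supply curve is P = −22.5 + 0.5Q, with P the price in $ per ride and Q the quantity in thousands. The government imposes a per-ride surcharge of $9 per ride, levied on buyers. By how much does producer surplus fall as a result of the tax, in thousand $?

Producer surplus falls by $342 thousand.

Inverting to Q(P) form: Qd = 99 − 4P; Qs = 2P + 45.
Without the tax, 99 − 4P = 2P + 45 gives 6P = 54, so P* = $9 and Q* = 63.
With the tax collected from buyers, demand (in seller-price terms) shifts: Qd = 99 − 4(P + 9).
New equilibrium: buyers pay $12, suppliers receive $3, Q = 51. (Wedge: Pb − Ps = 9.)
ΔPS is the trapezoid between Q = 51 and Q = 63 of height $6: ½ · (63 + 51) · 6 = $342.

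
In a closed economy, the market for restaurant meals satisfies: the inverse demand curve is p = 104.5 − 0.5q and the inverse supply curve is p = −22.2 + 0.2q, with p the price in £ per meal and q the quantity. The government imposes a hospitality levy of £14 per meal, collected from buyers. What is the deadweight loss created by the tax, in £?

Inverting to q(p) form: qd = 209 − 2p; qs = 5p + 111.
Without the tax, 209 − 2p = 5p + 111 gives 7p = 98, so p* = £14 and q* = 181.
With the tax collected from buyers, demand (in seller-price terms) shifts: qd = 209 − 2(p + 14).
Solving gives q = 161 with buyers paying £24 and sellers receiving £10 (the £14 wedge).
Quantity falls by |ΔQ| = |181 − 161| = 20.
DWL = ½ · t · |ΔQ| = ½ · 14 · 20 = £140.

Deadweight loss = £140.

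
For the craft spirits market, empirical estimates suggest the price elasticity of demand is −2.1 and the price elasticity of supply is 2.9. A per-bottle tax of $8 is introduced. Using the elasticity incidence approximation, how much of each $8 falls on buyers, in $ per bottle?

Incidence ratio: buyers' share ≈ εs / (εs + |εd|) = 2.9 / (2.9 + 2.1) = 0.58.
So buyers bear ≈ 0.58 × $8 = $4.64; suppliers bear $3.36.

Buyers bear ≈ $4.64 per bottle.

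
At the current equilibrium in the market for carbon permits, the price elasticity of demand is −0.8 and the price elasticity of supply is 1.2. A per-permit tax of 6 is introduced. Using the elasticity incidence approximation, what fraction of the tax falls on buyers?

Incidence ratio: buyers' share ≈ εs / (εs + |εd|) = 1.2 / (1.2 + 0.8) = 0.6.
Supply is the more elastic side, so buyers bear the larger share.

Buyers' share ≈ 0.6.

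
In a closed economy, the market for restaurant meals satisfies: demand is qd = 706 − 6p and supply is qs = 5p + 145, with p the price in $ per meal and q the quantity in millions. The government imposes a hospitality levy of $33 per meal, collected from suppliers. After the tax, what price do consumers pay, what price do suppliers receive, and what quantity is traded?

Without the tax, 706 − 6p = 5p + 145 gives 11p = 561, so p* = $51 and q* = 400.
With the tax collected from suppliers, supply shifts: qs = 5(p − 33) + 145.
New equilibrium: consumers pay $66, suppliers receive $33, q = 310. (Wedge: pb − ps = 33.)
The less price-elastic side of the market bears the larger share of a per-unit tax.

Consumers pay $66; suppliers receive $33; quantity = 310.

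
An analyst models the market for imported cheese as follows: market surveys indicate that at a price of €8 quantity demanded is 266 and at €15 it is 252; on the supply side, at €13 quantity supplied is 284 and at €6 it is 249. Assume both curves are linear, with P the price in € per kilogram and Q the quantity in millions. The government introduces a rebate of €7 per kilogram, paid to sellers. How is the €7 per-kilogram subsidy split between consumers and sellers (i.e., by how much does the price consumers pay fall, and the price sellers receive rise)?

Demand slope: (252 − 266)/(15 − 8) = -2, so Qd = 282 − 2P.
Supply slope: (249 − 284)/(6 − 13) = 5, so Qs = 5P + 219.
Before the subsidy: set 282 − 2P = 5P + 219 → P* = €9, Q* = 264.
With a per-unit subsidy paid to sellers, each receives P + 7 per unit sold, so supply becomes Qs = 5(P + 7) + 219.
New equilibrium: consumers pay €4, sellers receive €11, Q = 274. (Wedge: Pb − Ps = −7.)
Gain to consumers: €5; to sellers: €2. (They sum to €7.)

Consumers gain €5 per kilogram; sellers gain €2 per kilogram.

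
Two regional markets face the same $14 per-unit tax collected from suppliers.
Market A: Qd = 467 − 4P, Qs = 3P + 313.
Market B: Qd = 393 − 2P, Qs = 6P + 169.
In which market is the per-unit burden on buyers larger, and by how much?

Market A: pre-tax P* = $22, Q* = 379; post-tax Q = 355; per-unit burden on buyers = $6.
Market B: pre-tax P* = $28, Q* = 337; post-tax Q = 316; per-unit burden on buyers = $10.5.
Difference: $6 vs $10.5 → market B is larger by $4.5.

Market B, by $4.5.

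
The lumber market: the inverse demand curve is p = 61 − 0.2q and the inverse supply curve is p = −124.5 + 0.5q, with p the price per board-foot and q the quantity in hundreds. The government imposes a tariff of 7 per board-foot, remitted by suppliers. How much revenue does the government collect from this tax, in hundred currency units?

Tax revenue = 1785 hundred.

Inverting to q(p) form: qd = 305 − 5p; qs = 2p + 249.
Before the tax: set 305 − 5p = 2p + 249 → p* = 8, q* = 265.
With the tax collected from suppliers, supply shifts: qs = 2(p − 7) + 249.
New equilibrium: buyers pay 10, suppliers receive 3, q = 255. (Wedge: pb − ps = 7.)
Revenue = t · Q = 7 · 255 = 1785.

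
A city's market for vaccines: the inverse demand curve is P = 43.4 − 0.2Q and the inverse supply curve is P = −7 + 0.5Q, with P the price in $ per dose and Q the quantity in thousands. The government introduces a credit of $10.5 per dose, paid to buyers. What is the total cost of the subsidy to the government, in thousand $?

Inverting to Q(P) form: Qd = 217 − 5P; Qs = 2P + 14.
Before the subsidy: set 217 − 5P = 2P + 14 → P* = $29, Q* = 72.
With a per-unit subsidy paid to buyers, each effectively pays P − 10.5, so demand becomes Qd = 217 − 5(P − 10.5).
Solving gives Q = 87 with buyers paying $26 and suppliers receiving $36.5 (the $10.5 wedge).
Outlay = t · Q = 10.5 · 87 = $913.5.

Government outlay = $913.5 thousand.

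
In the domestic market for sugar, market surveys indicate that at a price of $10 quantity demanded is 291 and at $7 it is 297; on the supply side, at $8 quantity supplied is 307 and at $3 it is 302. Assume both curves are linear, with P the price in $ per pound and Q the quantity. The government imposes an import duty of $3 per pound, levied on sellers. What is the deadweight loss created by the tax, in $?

Demand slope: (297 − 291)/(7 − 10) = -2, so Qd = 311 − 2P.
Supply slope: (302 − 307)/(3 − 8) = 1, so Qs = P + 299.
Before the tax: set 311 − 2P = P + 299 → P* = $4, Q* = 303.
With the tax collected from sellers, supply shifts: Qs = (P − 3) + 299.
Solving gives Q = 301 with consumers paying $5 and sellers receiving $2 (the $3 wedge).
Quantity falls by |ΔQ| = |303 − 301| = 2.
DWL = ½ · t · |ΔQ| = ½ · 3 · 2 = $3.

Deadweight loss = $3.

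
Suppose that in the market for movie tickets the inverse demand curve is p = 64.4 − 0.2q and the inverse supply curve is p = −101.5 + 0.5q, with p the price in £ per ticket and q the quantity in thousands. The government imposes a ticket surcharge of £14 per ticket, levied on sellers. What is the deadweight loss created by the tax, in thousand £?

Inverting to q(p) form: qd = 322 − 5p; qs = 2p + 203.
Without the tax, 322 − 5p = 2p + 203 gives 7p = 119, so p* = £17 and q* = 237.
With the tax collected from sellers, supply shifts: qs = 2(p − 14) + 203.
New equilibrium: consumers pay £21, sellers receive £7, q = 217. (Wedge: pb − ps = 14.)
Quantity falls by |ΔQ| = |237 − 217| = 20.
DWL = ½ · t · |ΔQ| = ½ · 14 · 20 = £140.

Deadweight loss = £140 thousand.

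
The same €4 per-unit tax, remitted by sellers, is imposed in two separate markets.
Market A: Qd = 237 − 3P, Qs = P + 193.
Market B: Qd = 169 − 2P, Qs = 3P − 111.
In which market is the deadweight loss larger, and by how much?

Market A: pre-tax P* = €11, Q* = 204; post-tax Q = 201; deadweight loss = €6.
Market B: pre-tax P* = €56, Q* = 57; post-tax Q = 52.2; deadweight loss = €9.6.
Difference: €6 vs €9.6 → market B is larger by €3.6.

Market B, by €3.6.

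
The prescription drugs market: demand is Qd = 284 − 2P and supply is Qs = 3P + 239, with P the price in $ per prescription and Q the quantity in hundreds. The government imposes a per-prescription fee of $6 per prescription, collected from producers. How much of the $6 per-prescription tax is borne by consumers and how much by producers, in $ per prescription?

Before the tax: set 284 − 2P = 3P + 239 → P* = $9, Q* = 266.
With the tax collected from producers, supply shifts: Qs = 3(P − 6) + 239.
New equilibrium: consumers pay $12.6, producers receive $6.6, Q = 258.8. (Wedge: Pb − Ps = 6.)
Burden on consumers: $3.6; on producers: $2.4. (They sum to $6.)
The less price-elastic side of the market bears the larger share of a per-unit tax.

Consumers bear $3.6 per prescription; producers bear $2.4 per prescription.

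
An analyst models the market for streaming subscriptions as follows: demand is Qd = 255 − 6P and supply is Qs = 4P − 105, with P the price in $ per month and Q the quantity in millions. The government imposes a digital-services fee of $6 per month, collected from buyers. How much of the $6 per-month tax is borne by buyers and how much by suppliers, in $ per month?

Buyers bear $2.4 per month; suppliers bear $3.6 per month.

Before the tax: set 255 − 6P = 4P − 105 → P* = $36, Q* = 39.
With the tax collected from buyers, demand (in seller-price terms) shifts: Qd = 255 − 6(P + 6).
Solving gives Q = 24.6 with buyers paying $38.4 and suppliers receiving $32.4 (the $6 wedge).
Burden on buyers: $2.4; on suppliers: $3.6. (They sum to $6.)
The less price-elastic side of the market bears the larger share of a per-unit tax.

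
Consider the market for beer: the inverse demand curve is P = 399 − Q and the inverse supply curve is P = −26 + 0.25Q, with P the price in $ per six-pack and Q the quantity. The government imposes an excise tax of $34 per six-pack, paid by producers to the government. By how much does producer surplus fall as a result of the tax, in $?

Producer surplus falls by $2219.52.

Rewrite in direct form: Qd = 399 − P and Qs = 4P + 104.
Before the tax: set 399 − P = 4P + 104 → P* = $59, Q* = 340.
With the tax collected from producers, supply shifts: Qs = 4(P − 34) + 104.
Solving gives Q = 312.8 with consumers paying $86.2 and producers receiving $52.2 (the $34 wedge).
ΔPS is the trapezoid between Q = 312.8 and Q = 340 of height $6.8: ½ · (340 + 312.8) · 6.8 = $2219.52.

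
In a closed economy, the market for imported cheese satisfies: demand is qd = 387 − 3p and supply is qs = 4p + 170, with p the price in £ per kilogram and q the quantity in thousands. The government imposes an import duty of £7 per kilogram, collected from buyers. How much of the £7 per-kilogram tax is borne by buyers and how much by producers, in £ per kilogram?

Without the tax, 387 − 3p = 4p + 170 gives 7p = 217, so p* = £31 and q* = 294.
With the tax collected from buyers, demand (in seller-price terms) shifts: qd = 387 − 3(p + 7).
New equilibrium: buyers pay £35, producers receive £28, q = 282. (Wedge: pb − ps = 7.)
Burden on buyers: £4; on producers: £3. (They sum to £7.)

Buyers bear £4 per kilogram; producers bear £3 per kilogram.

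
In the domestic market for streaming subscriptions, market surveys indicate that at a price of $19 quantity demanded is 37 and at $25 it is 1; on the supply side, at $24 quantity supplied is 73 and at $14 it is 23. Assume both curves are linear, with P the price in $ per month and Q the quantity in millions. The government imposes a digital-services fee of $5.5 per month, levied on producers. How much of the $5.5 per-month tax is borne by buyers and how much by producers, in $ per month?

Buyers bear $2.5 per month; producers bear $3 per month.

Demand slope: (1 − 37)/(25 − 19) = -6, so Qd = 151 − 6P.
Supply slope: (23 − 73)/(14 − 24) = 5, so Qs = 5P − 47.
Before the tax: set 151 − 6P = 5P − 47 → P* = $18, Q* = 43.
With the tax collected from producers, supply shifts: Qs = 5(P − 5.5) − 47.
New equilibrium: buyers pay $20.5, producers receive $15, Q = 28. (Wedge: Pb − Ps = 5.5.)
Burden on buyers: $2.5; on producers: $3. (They sum to $5.5.)
The less price-elastic side of the market bears the larger share of a per-unit tax.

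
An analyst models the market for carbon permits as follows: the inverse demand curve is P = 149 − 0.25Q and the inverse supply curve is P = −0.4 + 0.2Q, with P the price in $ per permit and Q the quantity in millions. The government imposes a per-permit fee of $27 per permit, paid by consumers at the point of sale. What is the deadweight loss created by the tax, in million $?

Inverting to Q(P) form: Qd = 596 − 4P; Qs = 5P + 2.
Without the tax, 596 − 4P = 5P + 2 gives 9P = 594, so P* = $66 and Q* = 332.
With the tax collected from consumers, demand (in seller-price terms) shifts: Qd = 596 − 4(P + 27).
Solving gives Q = 272 with consumers paying $81 and suppliers receiving $54 (the $27 wedge).
Quantity falls by |ΔQ| = |332 − 272| = 60.
DWL = ½ · t · |ΔQ| = ½ · 27 · 60 = $810.

Deadweight loss = $810 million.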